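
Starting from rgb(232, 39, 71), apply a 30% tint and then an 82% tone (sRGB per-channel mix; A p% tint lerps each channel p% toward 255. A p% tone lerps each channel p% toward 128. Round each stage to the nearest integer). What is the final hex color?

Lerp each channel 30% toward 255:
  R: 232 + 0.3×(255−232) = 232 + 6.9 = 238.9 → 239
  G: 39 + 64.8 = 103.8 → 104
  B: 71 + 55.2 = 126.2 → 126
After the tint: rgb(239, 104, 126) = #EF687E.
An 82% tone moves each channel 82% toward 128:
  R: 239 + 0.82×(128−239) = 239 − 91.02 = 147.98 → 148
  G: 104 + 0.82×(128−104) = 104 + 19.68 = 123.68 → 124
  B: 126 + 1.64 = 127.64 → 128
rgb(148, 124, 128) = #947C80.

#947C80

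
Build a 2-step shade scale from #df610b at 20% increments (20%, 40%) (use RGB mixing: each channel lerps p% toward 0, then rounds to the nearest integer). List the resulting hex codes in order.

#b24e09, #863a07

#df610b is rgb(223, 97, 11).
20%: (223 − 44.6 = 178.4→178, 97 − 19.4 = 77.6→78, 11 − 2.2 = 8.8→9) → #b24e09
40%: (223 − 89.2 = 133.8→134, 97 − 38.8 = 58.2→58, 11 − 4.4 = 6.6→7) → #863a07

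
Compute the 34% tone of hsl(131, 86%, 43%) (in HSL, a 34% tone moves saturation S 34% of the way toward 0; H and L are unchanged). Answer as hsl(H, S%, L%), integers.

S moves 34% from 86 toward 0: 86 − 29.24 = 56.76 → 57.
H and L are unchanged.

hsl(131, 57%, 43%)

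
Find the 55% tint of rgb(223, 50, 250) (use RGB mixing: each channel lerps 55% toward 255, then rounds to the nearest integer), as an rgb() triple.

A 55% tint moves each channel 55% toward 255:
  R: 223 + 17.6 = 240.6 → 241
  G: 50 + 112.75 = 162.75 → 163
  B: 250 + 2.75 = 252.75 → 253

rgb(241, 163, 253)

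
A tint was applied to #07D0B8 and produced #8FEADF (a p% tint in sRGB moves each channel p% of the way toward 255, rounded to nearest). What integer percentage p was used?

55%

#07D0B8 is rgb(7, 208, 184); #8FEADF is rgb(143, 234, 223).
On the R channel (widest range): 143 ≈ 7 + (p/100)(255 − 7), so p ≈ 100×(143 − 7)/(255 − 7) = 13600/248 = 54.84.
p = 55 reproduces all three channels after rounding.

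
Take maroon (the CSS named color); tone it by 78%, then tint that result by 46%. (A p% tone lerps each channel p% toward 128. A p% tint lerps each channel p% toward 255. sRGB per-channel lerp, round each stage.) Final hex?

#baabab

CSS maroon is rgb(128, 0, 0).
A 78% tone moves each channel 78% toward 128:
  R: 128 + 0.78×(128−128) = 128 + 0 = 128 → 128
  G: 0 + 0.78×(128−0) = 0 + 99.84 = 99.84 → 100
  B: 0 + 0.78×(128−0) = 0 + 99.84 = 99.84 → 100
After the tone: rgb(128, 100, 100) = #806464.
A 46% tint moves each channel 46% toward 255:
  R: 128 + 58.42 = 186.42 → 186
  G: 100 + 71.3 = 171.3 → 171
  B: 100 + 71.3 = 171.3 → 171
rgb(186, 171, 171) = #baabab.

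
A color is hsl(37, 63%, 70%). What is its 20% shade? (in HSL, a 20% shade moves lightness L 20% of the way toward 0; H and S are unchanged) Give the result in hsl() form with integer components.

L moves 20% from 70 toward 0: 70 − 14 = 56 → 56.
H and S are unchanged.

hsl(37, 63%, 56%)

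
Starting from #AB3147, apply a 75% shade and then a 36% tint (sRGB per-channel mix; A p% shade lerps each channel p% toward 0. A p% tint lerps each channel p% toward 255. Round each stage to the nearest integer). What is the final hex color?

#776367

#AB3147 is rgb(171, 49, 71).
A 75% shade moves each channel 75% toward 0:
  R: 171 + 0.75×(0−171) = 171 − 128.25 = 42.75 → 43
  G: 49 − 36.75 = 12.25 → 12
  B: 71 + 0.75×(0−71) = 71 − 53.25 = 17.75 → 18
After the shade: rgb(43, 12, 18) = #2B0C12.
A 36% tint moves each channel 36% toward 255:
  R: 43 + 76.32 = 119.32 → 119
  G: 12 + 87.48 = 99.48 → 99
  B: 18 + 85.32 = 103.32 → 103
rgb(119, 99, 103) = #776367.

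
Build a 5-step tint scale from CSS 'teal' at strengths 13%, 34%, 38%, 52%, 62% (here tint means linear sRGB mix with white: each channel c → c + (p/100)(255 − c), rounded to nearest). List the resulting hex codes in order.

CSS teal is rgb(0, 128, 128).
13%: (0 + 33.15 = 33.15→33, 128 + 16.51 = 144.51→145, 128 + 16.51 = 144.51→145) → #219191
34%: (0 + 86.7 = 86.7→87, 128 + 43.18 = 171.18→171, 128 + 43.18 = 171.18→171) → #57ABAB
38%: (0 + 96.9 = 96.9→97, 128 + 48.26 = 176.26→176, 128 + 48.26 = 176.26→176) → #61B0B0
52%: (0 + 132.6 = 132.6→133, 128 + 66.04 = 194.04→194, 128 + 66.04 = 194.04→194) → #85C2C2
62%: (0 + 158.1 = 158.1→158, 128 + 78.74 = 206.74→207, 128 + 78.74 = 206.74→207) → #9ECFCF

#219191, #57ABAB, #61B0B0, #85C2C2, #9ECFCF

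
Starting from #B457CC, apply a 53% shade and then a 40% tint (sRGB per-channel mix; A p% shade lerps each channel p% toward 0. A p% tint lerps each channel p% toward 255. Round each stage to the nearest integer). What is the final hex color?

#B457CC is rgb(180, 87, 204).
A 53% shade moves each channel 53% toward 0:
  R: 180 − 95.4 = 84.6 → 85
  G: 87 + 0.53×(0−87) = 87 − 46.11 = 40.89 → 41
  B: 204 − 108.12 = 95.88 → 96
After the shade: rgb(85, 41, 96) = #552960.
Per channel, c → c + 0.4(255 − c):
  R: 85 + 68 = 153 → 153
  G: 41 + 85.6 = 126.6 → 127
  B: 96 + 0.4×(255−96) = 96 + 63.6 = 159.6 → 160
rgb(153, 127, 160) = #997FA0.

#997FA0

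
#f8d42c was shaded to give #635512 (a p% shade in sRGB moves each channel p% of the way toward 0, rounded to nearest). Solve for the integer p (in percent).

60%

#f8d42c is rgb(248, 212, 44); #635512 is rgb(99, 85, 18).
On the R channel (widest range): 99 ≈ 248 + (p/100)(0 − 248), so p ≈ 100×(99 − 248)/(0 − 248) = -14900/-248 = 60.08.
p = 60 reproduces all three channels after rounding.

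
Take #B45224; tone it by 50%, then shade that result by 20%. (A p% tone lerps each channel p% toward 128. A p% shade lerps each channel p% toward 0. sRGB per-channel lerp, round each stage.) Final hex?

#7B5442

#B45224 is rgb(180, 82, 36).
Lerp each channel 50% toward 128:
  R: 180 + 0.5×(128−180) = 180 − 26 = 154 → 154
  G: 82 + 23 = 105 → 105
  B: 36 + 46 = 82 → 82
After the tone: rgb(154, 105, 82) = #9A6952.
Per channel, c → c + 0.2(0 − c):
  R: 154 − 30.8 = 123.2 → 123
  G: 105 + 0.2×(0−105) = 105 − 21 = 84 → 84
  B: 82 − 16.4 = 65.6 → 66
rgb(123, 84, 66) = #7B5442.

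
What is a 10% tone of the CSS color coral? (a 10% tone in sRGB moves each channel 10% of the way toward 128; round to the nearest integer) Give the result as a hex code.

CSS coral is rgb(255, 127, 80).
Lerp each channel 10% toward 128:
  R: 255 − 12.7 = 242.3 → 242
  G: 127 + 0.1×(128−127) = 127 + 0.1 = 127.1 → 127
  B: 80 + 0.1×(128−80) = 80 + 4.8 = 84.8 → 85
rgb(242, 127, 85) = #F27F55.

#F27F55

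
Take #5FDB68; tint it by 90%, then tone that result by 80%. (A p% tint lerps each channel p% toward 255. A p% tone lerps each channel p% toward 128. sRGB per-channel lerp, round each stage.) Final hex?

#969996

#5FDB68 is rgb(95, 219, 104).
Lerp each channel 90% toward 255:
  R: 95 + 144 = 239 → 239
  G: 219 + 0.9×(255−219) = 219 + 32.4 = 251.4 → 251
  B: 104 + 0.9×(255−104) = 104 + 135.9 = 239.9 → 240
After the tint: rgb(239, 251, 240) = #EFFBF0.
Lerp each channel 80% toward 128:
  R: 239 + 0.8×(128−239) = 239 − 88.8 = 150.2 → 150
  G: 251 − 98.4 = 152.6 → 153
  B: 240 − 89.6 = 150.4 → 150
rgb(150, 153, 150) = #969996.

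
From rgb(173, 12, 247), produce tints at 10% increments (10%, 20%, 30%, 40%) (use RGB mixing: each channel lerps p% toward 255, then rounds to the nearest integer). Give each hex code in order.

10%: (173 + 8.2 = 181.2→181, 12 + 24.3 = 36.3→36, 247 + 0.8 = 247.8→248) → #b524f8
20%: (173 + 16.4 = 189.4→189, 12 + 48.6 = 60.6→61, 247 + 1.6 = 248.6→249) → #bd3df9
30%: (173 + 24.6 = 197.6→198, 12 + 72.9 = 84.9→85, 247 + 2.4 = 249.4→249) → #c655f9
40%: (173 + 32.8 = 205.8→206, 12 + 97.2 = 109.2→109, 247 + 3.2 = 250.2→250) → #ce6dfa

#b524f8, #bd3df9, #c655f9, #ce6dfa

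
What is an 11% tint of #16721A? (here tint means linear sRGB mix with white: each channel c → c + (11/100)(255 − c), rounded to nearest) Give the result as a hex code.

#16721A is rgb(22, 114, 26).
An 11% tint moves each channel 11% toward 255:
  R: 22 + 0.11×(255−22) = 22 + 25.63 = 47.63 → 48
  G: 114 + 0.11×(255−114) = 114 + 15.51 = 129.51 → 130
  B: 26 + 0.11×(255−26) = 26 + 25.19 = 51.19 → 51
rgb(48, 130, 51) = #308233.

#308233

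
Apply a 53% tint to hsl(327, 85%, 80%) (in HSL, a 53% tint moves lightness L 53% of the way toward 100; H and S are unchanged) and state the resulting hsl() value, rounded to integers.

L moves 53% from 80 toward 100: 80 + 10.6 = 90.6 → 91.
H and S are unchanged.

hsl(327, 85%, 91%)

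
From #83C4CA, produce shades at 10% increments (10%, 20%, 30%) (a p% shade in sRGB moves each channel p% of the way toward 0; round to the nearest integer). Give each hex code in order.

#76B0B6, #699DA2, #5C898D

#83C4CA is rgb(131, 196, 202).
10%: (131 − 13.1 = 117.9→118, 196 − 19.6 = 176.4→176, 202 − 20.2 = 181.8→182) → #76B0B6
20%: (131 − 26.2 = 104.8→105, 196 − 39.2 = 156.8→157, 202 − 40.4 = 161.6→162) → #699DA2
30%: (131 − 39.3 = 91.7→92, 196 − 58.8 = 137.2→137, 202 − 60.6 = 141.4→141) → #5C898D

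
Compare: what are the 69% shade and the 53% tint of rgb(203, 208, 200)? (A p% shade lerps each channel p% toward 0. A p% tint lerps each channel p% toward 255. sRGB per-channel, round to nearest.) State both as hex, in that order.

69% shade:
  R: 203 − 140.07 = 62.93 → 63
  G: 208 + 0.69×(0−208) = 208 − 143.52 = 64.48 → 64
  B: 200 − 138 = 62 → 62
  → #3f403e
53% tint:
  R: 203 + 27.56 = 230.56 → 231
  G: 208 + 0.53×(255−208) = 208 + 24.91 = 232.91 → 233
  B: 200 + 29.15 = 229.15 → 229
  → #e7e9e5

#3f403e, #e7e9e5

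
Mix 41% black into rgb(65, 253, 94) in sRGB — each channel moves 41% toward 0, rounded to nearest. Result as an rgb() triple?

Lerp each channel 41% toward 0:
  R: 65 + 0.41×(0−65) = 65 − 26.65 = 38.35 → 38
  G: 253 + 0.41×(0−253) = 253 − 103.73 = 149.27 → 149
  B: 94 + 0.41×(0−94) = 94 − 38.54 = 55.46 → 55

rgb(38, 149, 55)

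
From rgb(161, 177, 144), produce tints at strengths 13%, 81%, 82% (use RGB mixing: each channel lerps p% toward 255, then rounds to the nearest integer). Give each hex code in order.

#ADBB9E, #EDF0EA, #EEF1EB

13%: (161 + 12.22 = 173.22→173, 177 + 10.14 = 187.14→187, 144 + 14.43 = 158.43→158) → #ADBB9E
81%: (161 + 76.14 = 237.14→237, 177 + 63.18 = 240.18→240, 144 + 89.91 = 233.91→234) → #EDF0EA
82%: (161 + 77.08 = 238.08→238, 177 + 63.96 = 240.96→241, 144 + 91.02 = 235.02→235) → #EEF1EB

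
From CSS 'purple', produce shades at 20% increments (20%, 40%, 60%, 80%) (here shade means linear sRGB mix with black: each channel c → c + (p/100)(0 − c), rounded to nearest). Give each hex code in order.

#660066, #4D004D, #330033, #1A001A

CSS purple is rgb(128, 0, 128).
20%: (128 − 25.6 = 102.4→102, 0→0, 128 − 25.6 = 102.4→102) → #660066
40%: (128 − 51.2 = 76.8→77, 0→0, 128 − 51.2 = 76.8→77) → #4D004D
60%: (128 − 76.8 = 51.2→51, 0→0, 128 − 76.8 = 51.2→51) → #330033
80%: (128 − 102.4 = 25.6→26, 0→0, 128 − 102.4 = 25.6→26) → #1A001A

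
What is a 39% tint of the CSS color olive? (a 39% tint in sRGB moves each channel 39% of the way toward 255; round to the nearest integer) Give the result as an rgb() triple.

rgb(178, 178, 99)

CSS olive is rgb(128, 128, 0).
A 39% tint moves each channel 39% toward 255:
  R: 128 + 0.39×(255−128) = 128 + 49.53 = 177.53 → 178
  G: 128 + 0.39×(255−128) = 128 + 49.53 = 177.53 → 178
  B: 0 + 99.45 = 99.45 → 99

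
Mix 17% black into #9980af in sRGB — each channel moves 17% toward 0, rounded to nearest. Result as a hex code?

#9980af is rgb(153, 128, 175).
Per channel, c → c + 0.17(0 − c):
  R: 153 + 0.17×(0−153) = 153 − 26.01 = 126.99 → 127
  G: 128 + 0.17×(0−128) = 128 − 21.76 = 106.24 → 106
  B: 175 − 29.75 = 145.25 → 145
rgb(127, 106, 145) = #7f6a91.

#7f6a91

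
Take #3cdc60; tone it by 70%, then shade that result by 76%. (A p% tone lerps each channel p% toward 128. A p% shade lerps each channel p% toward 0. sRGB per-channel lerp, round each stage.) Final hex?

#1a251c

#3cdc60 is rgb(60, 220, 96).
Lerp each channel 70% toward 128:
  R: 60 + 0.7×(128−60) = 60 + 47.6 = 107.6 → 108
  G: 220 + 0.7×(128−220) = 220 − 64.4 = 155.6 → 156
  B: 96 + 22.4 = 118.4 → 118
After the tone: rgb(108, 156, 118) = #6c9c76.
Per channel, c → c + 0.76(0 − c):
  R: 108 + 0.76×(0−108) = 108 − 82.08 = 25.92 → 26
  G: 156 − 118.56 = 37.44 → 37
  B: 118 − 89.68 = 28.32 → 28
rgb(26, 37, 28) = #1a251c.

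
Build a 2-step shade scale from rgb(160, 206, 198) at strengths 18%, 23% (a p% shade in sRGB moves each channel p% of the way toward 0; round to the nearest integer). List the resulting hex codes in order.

18%: (160 − 28.8 = 131.2→131, 206 − 37.08 = 168.92→169, 198 − 35.64 = 162.36→162) → #83A9A2
23%: (160 − 36.8 = 123.2→123, 206 − 47.38 = 158.62→159, 198 − 45.54 = 152.46→152) → #7B9F98

#83A9A2, #7B9F98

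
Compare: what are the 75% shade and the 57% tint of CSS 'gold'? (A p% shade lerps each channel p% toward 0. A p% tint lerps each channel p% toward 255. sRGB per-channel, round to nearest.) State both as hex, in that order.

#403600, #FFEE91

CSS gold is rgb(255, 215, 0).
75% shade:
  R: 255 − 191.25 = 63.75 → 64
  G: 215 + 0.75×(0−215) = 215 − 161.25 = 53.75 → 54
  B: 0 + 0 = 0 → 0
  → #403600
57% tint:
  R: 255 + 0 = 255 → 255
  G: 215 + 0.57×(255−215) = 215 + 22.8 = 237.8 → 238
  B: 0 + 145.35 = 145.35 → 145
  → #FFEE91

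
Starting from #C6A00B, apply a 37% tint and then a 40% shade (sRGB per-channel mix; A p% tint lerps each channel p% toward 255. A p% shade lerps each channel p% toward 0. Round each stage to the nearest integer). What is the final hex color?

#83753D

#C6A00B is rgb(198, 160, 11).
Lerp each channel 37% toward 255:
  R: 198 + 21.09 = 219.09 → 219
  G: 160 + 0.37×(255−160) = 160 + 35.15 = 195.15 → 195
  B: 11 + 90.28 = 101.28 → 101
After the tint: rgb(219, 195, 101) = #DBC365.
Lerp each channel 40% toward 0:
  R: 219 + 0.4×(0−219) = 219 − 87.6 = 131.4 → 131
  G: 195 + 0.4×(0−195) = 195 − 78 = 117 → 117
  B: 101 + 0.4×(0−101) = 101 − 40.4 = 60.6 → 61
rgb(131, 117, 61) = #83753D.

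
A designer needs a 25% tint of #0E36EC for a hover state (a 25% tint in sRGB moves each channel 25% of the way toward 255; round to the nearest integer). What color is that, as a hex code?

#0E36EC is rgb(14, 54, 236).
Lerp each channel 25% toward 255:
  R: 14 + 60.25 = 74.25 → 74
  G: 54 + 50.25 = 104.25 → 104
  B: 236 + 0.25×(255−236) = 236 + 4.75 = 240.75 → 241
rgb(74, 104, 241) = #4A68F1.

#4A68F1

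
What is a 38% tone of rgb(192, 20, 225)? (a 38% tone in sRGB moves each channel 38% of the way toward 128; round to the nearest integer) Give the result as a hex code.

Lerp each channel 38% toward 128:
  R: 192 + 0.38×(128−192) = 192 − 24.32 = 167.68 → 168
  G: 20 + 0.38×(128−20) = 20 + 41.04 = 61.04 → 61
  B: 225 − 36.86 = 188.14 → 188
rgb(168, 61, 188) = #a83dbc.

#a83dbc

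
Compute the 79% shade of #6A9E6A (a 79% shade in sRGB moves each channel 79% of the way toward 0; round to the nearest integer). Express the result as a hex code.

#162116

#6A9E6A is rgb(106, 158, 106).
A 79% shade moves each channel 79% toward 0:
  R: 106 − 83.74 = 22.26 → 22
  G: 158 + 0.79×(0−158) = 158 − 124.82 = 33.18 → 33
  B: 106 + 0.79×(0−106) = 106 − 83.74 = 22.26 → 22
rgb(22, 33, 22) = #162116.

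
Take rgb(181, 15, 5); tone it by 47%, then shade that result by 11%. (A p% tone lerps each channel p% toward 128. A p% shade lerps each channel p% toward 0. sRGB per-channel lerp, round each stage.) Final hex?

#8b3d38

A 47% tone moves each channel 47% toward 128:
  R: 181 + 0.47×(128−181) = 181 − 24.91 = 156.09 → 156
  G: 15 + 0.47×(128−15) = 15 + 53.11 = 68.11 → 68
  B: 5 + 0.47×(128−5) = 5 + 57.81 = 62.81 → 63
After the tone: rgb(156, 68, 63) = #9c443f.
Per channel, c → c + 0.11(0 − c):
  R: 156 + 0.11×(0−156) = 156 − 17.16 = 138.84 → 139
  G: 68 − 7.48 = 60.52 → 61
  B: 63 + 0.11×(0−63) = 63 − 6.93 = 56.07 → 56
rgb(139, 61, 56) = #8b3d38.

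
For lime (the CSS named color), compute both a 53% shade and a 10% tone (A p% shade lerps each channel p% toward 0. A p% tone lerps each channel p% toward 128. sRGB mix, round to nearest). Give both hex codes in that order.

CSS lime is rgb(0, 255, 0).
53% shade:
  R: 0 + 0.53×(0−0) = 0 + 0 = 0 → 0
  G: 255 − 135.15 = 119.85 → 120
  B: 0 + 0.53×(0−0) = 0 + 0 = 0 → 0
  → #007800
10% tone:
  R: 0 + 0.1×(128−0) = 0 + 12.8 = 12.8 → 13
  G: 255 − 12.7 = 242.3 → 242
  B: 0 + 12.8 = 12.8 → 13
  → #0DF20D

#007800, #0DF20D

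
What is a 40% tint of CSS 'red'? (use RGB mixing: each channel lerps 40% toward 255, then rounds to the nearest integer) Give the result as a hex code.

CSS red is rgb(255, 0, 0).
A 40% tint moves each channel 40% toward 255:
  R: 255 + 0.4×(255−255) = 255 + 0 = 255 → 255
  G: 0 + 102 = 102 → 102
  B: 0 + 102 = 102 → 102
rgb(255, 102, 102) = #FF6666.

#FF6666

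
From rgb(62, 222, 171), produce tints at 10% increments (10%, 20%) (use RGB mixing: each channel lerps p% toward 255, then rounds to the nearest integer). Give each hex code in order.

#51E1B3, #65E5BC

10%: (62 + 19.3 = 81.3→81, 222 + 3.3 = 225.3→225, 171 + 8.4 = 179.4→179) → #51E1B3
20%: (62 + 38.6 = 100.6→101, 222 + 6.6 = 228.6→229, 171 + 16.8 = 187.8→188) → #65E5BC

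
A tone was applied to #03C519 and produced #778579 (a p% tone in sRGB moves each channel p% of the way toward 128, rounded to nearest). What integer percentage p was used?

#03C519 is rgb(3, 197, 25); #778579 is rgb(119, 133, 121).
On the R channel (widest range): 119 ≈ 3 + (p/100)(128 − 3), so p ≈ 100×(119 − 3)/(128 − 3) = 11600/125 = 92.80.
p = 93 reproduces all three channels after rounding.

93%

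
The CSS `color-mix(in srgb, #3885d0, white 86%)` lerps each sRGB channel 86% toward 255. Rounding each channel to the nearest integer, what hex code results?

#e3eef8

#3885d0 is rgb(56, 133, 208).
Lerp each channel 86% toward 255:
  R: 56 + 0.86×(255−56) = 56 + 171.14 = 227.14 → 227
  G: 133 + 0.86×(255−133) = 133 + 104.92 = 237.92 → 238
  B: 208 + 0.86×(255−208) = 208 + 40.42 = 248.42 → 248
rgb(227, 238, 248) = #e3eef8.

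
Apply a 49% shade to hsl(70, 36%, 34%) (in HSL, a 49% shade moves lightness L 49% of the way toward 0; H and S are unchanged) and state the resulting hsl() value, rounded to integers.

hsl(70, 36%, 17%)

L moves 49% from 34 toward 0: 34 − 16.66 = 17.34 → 17.
H and S are unchanged.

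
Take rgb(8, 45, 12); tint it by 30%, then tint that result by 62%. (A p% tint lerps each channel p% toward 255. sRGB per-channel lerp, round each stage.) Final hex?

Lerp each channel 30% toward 255:
  R: 8 + 0.3×(255−8) = 8 + 74.1 = 82.1 → 82
  G: 45 + 63 = 108 → 108
  B: 12 + 0.3×(255−12) = 12 + 72.9 = 84.9 → 85
After the tint: rgb(82, 108, 85) = #526C55.
Per channel, c → c + 0.62(255 − c):
  R: 82 + 0.62×(255−82) = 82 + 107.26 = 189.26 → 189
  G: 108 + 0.62×(255−108) = 108 + 91.14 = 199.14 → 199
  B: 85 + 0.62×(255−85) = 85 + 105.4 = 190.4 → 190
rgb(189, 199, 190) = #BDC7BE.

#BDC7BE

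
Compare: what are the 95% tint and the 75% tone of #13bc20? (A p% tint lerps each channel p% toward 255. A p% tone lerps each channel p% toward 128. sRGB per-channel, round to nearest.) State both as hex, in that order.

#f3fcf4, #658f68

#13bc20 is rgb(19, 188, 32).
95% tint:
  R: 19 + 224.2 = 243.2 → 243
  G: 188 + 0.95×(255−188) = 188 + 63.65 = 251.65 → 252
  B: 32 + 0.95×(255−32) = 32 + 211.85 = 243.85 → 244
  → #f3fcf4
75% tone:
  R: 19 + 0.75×(128−19) = 19 + 81.75 = 100.75 → 101
  G: 188 − 45 = 143 → 143
  B: 32 + 72 = 104 → 104
  → #658f68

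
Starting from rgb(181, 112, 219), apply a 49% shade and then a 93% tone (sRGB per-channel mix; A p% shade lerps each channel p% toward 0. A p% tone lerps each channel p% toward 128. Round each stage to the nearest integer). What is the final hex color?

Per channel, c → c + 0.49(0 − c):
  R: 181 + 0.49×(0−181) = 181 − 88.69 = 92.31 → 92
  G: 112 − 54.88 = 57.12 → 57
  B: 219 − 107.31 = 111.69 → 112
After the shade: rgb(92, 57, 112) = #5C3970.
A 93% tone moves each channel 93% toward 128:
  R: 92 + 33.48 = 125.48 → 125
  G: 57 + 66.03 = 123.03 → 123
  B: 112 + 0.93×(128−112) = 112 + 14.88 = 126.88 → 127
rgb(125, 123, 127) = #7D7B7F.

#7D7B7F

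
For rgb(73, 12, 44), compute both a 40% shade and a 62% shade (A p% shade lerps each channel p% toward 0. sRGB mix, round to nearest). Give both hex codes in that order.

#2C071A, #1C0511

40% shade:
  R: 73 + 0.4×(0−73) = 73 − 29.2 = 43.8 → 44
  G: 12 − 4.8 = 7.2 → 7
  B: 44 + 0.4×(0−44) = 44 − 17.6 = 26.4 → 26
  → #2C071A
62% shade:
  R: 73 − 45.26 = 27.74 → 28
  G: 12 + 0.62×(0−12) = 12 − 7.44 = 4.56 → 5
  B: 44 + 0.62×(0−44) = 44 − 27.28 = 16.72 → 17
  → #1C0511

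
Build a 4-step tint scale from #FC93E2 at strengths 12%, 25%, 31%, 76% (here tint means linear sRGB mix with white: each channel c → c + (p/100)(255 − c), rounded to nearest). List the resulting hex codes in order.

#FC93E2 is rgb(252, 147, 226).
12%: (252→252, 147 + 12.96 = 159.96→160, 226 + 3.48 = 229.48→229) → #FCA0E5
25%: (252 + 0.75 = 252.75→253, 147 + 27 = 174→174, 226 + 7.25 = 233.25→233) → #FDAEE9
31%: (252 + 0.93 = 252.93→253, 147 + 33.48 = 180.48→180, 226 + 8.99 = 234.99→235) → #FDB4EB
76%: (252 + 2.28 = 254.28→254, 147 + 82.08 = 229.08→229, 226 + 22.04 = 248.04→248) → #FEE5F8

#FCA0E5, #FDAEE9, #FDB4EB, #FEE5F8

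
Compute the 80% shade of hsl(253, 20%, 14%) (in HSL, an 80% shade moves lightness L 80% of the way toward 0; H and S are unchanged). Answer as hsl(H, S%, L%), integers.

L moves 80% from 14 toward 0: 14 − 11.2 = 2.8 → 3.
H and S are unchanged.

hsl(253, 20%, 3%)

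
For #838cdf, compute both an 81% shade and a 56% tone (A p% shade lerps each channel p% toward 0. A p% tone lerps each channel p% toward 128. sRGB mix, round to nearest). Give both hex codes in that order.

#191b2a, #8185aa

#838cdf is rgb(131, 140, 223).
81% shade:
  R: 131 + 0.81×(0−131) = 131 − 106.11 = 24.89 → 25
  G: 140 + 0.81×(0−140) = 140 − 113.4 = 26.6 → 27
  B: 223 + 0.81×(0−223) = 223 − 180.63 = 42.37 → 42
  → #191b2a
56% tone:
  R: 131 − 1.68 = 129.32 → 129
  G: 140 − 6.72 = 133.28 → 133
  B: 223 − 53.2 = 169.8 → 170
  → #8185aa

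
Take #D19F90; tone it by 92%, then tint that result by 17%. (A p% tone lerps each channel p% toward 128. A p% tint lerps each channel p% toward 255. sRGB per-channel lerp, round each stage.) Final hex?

#D19F90 is rgb(209, 159, 144).
A 92% tone moves each channel 92% toward 128:
  R: 209 − 74.52 = 134.48 → 134
  G: 159 − 28.52 = 130.48 → 130
  B: 144 + 0.92×(128−144) = 144 − 14.72 = 129.28 → 129
After the tone: rgb(134, 130, 129) = #868281.
Per channel, c → c + 0.17(255 − c):
  R: 134 + 0.17×(255−134) = 134 + 20.57 = 154.57 → 155
  G: 130 + 21.25 = 151.25 → 151
  B: 129 + 0.17×(255−129) = 129 + 21.42 = 150.42 → 150
rgb(155, 151, 150) = #9B9796.

#9B9796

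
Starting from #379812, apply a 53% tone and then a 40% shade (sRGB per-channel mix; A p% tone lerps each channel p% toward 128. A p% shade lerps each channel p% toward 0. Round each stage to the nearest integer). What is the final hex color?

#379812 is rgb(55, 152, 18).
A 53% tone moves each channel 53% toward 128:
  R: 55 + 0.53×(128−55) = 55 + 38.69 = 93.69 → 94
  G: 152 + 0.53×(128−152) = 152 − 12.72 = 139.28 → 139
  B: 18 + 0.53×(128−18) = 18 + 58.3 = 76.3 → 76
After the tone: rgb(94, 139, 76) = #5E8B4C.
Lerp each channel 40% toward 0:
  R: 94 + 0.4×(0−94) = 94 − 37.6 = 56.4 → 56
  G: 139 − 55.6 = 83.4 → 83
  B: 76 − 30.4 = 45.6 → 46
rgb(56, 83, 46) = #38532E.

#38532E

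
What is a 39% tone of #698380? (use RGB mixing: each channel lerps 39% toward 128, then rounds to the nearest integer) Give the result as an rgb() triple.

rgb(114, 130, 128)

#698380 is rgb(105, 131, 128).
Lerp each channel 39% toward 128:
  R: 105 + 0.39×(128−105) = 105 + 8.97 = 113.97 → 114
  G: 131 + 0.39×(128−131) = 131 − 1.17 = 129.83 → 130
  B: 128 + 0.39×(128−128) = 128 + 0 = 128 → 128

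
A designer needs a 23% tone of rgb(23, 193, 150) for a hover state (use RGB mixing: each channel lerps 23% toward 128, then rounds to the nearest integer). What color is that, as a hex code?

Lerp each channel 23% toward 128:
  R: 23 + 0.23×(128−23) = 23 + 24.15 = 47.15 → 47
  G: 193 − 14.95 = 178.05 → 178
  B: 150 + 0.23×(128−150) = 150 − 5.06 = 144.94 → 145
rgb(47, 178, 145) = #2FB291.

#2FB291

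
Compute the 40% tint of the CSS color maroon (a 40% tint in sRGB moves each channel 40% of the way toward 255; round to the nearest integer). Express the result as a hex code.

#B36666

CSS maroon is rgb(128, 0, 0).
Per channel, c → c + 0.4(255 − c):
  R: 128 + 50.8 = 178.8 → 179
  G: 0 + 102 = 102 → 102
  B: 0 + 0.4×(255−0) = 0 + 102 = 102 → 102
rgb(179, 102, 102) = #B36666.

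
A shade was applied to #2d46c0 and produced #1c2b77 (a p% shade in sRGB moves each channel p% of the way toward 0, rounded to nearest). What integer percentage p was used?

38%

#2d46c0 is rgb(45, 70, 192); #1c2b77 is rgb(28, 43, 119).
On the B channel (widest range): 119 ≈ 192 + (p/100)(0 − 192), so p ≈ 100×(119 − 192)/(0 − 192) = -7300/-192 = 38.02.
p = 38 reproduces all three channels after rounding.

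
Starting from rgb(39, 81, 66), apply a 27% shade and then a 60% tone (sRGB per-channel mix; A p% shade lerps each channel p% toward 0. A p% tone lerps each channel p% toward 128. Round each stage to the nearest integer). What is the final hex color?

Lerp each channel 27% toward 0:
  R: 39 + 0.27×(0−39) = 39 − 10.53 = 28.47 → 28
  G: 81 + 0.27×(0−81) = 81 − 21.87 = 59.13 → 59
  B: 66 + 0.27×(0−66) = 66 − 17.82 = 48.18 → 48
After the shade: rgb(28, 59, 48) = #1C3B30.
A 60% tone moves each channel 60% toward 128:
  R: 28 + 60 = 88 → 88
  G: 59 + 0.6×(128−59) = 59 + 41.4 = 100.4 → 100
  B: 48 + 0.6×(128−48) = 48 + 48 = 96 → 96
rgb(88, 100, 96) = #586460.

#586460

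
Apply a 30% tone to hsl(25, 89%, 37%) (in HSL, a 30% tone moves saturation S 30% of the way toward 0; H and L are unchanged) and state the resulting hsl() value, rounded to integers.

hsl(25, 62%, 37%)

S moves 30% from 89 toward 0: 89 − 26.7 = 62.3 → 62.
H and L are unchanged.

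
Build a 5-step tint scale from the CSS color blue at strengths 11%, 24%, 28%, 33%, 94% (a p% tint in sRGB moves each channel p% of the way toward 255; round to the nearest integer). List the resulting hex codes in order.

CSS blue is rgb(0, 0, 255).
11%: (0 + 28.05 = 28.05→28, 0 + 28.05 = 28.05→28, 255→255) → #1C1CFF
24%: (0 + 61.2 = 61.2→61, 0 + 61.2 = 61.2→61, 255→255) → #3D3DFF
28%: (0 + 71.4 = 71.4→71, 0 + 71.4 = 71.4→71, 255→255) → #4747FF
33%: (0 + 84.15 = 84.15→84, 0 + 84.15 = 84.15→84, 255→255) → #5454FF
94%: (0 + 239.7 = 239.7→240, 0 + 239.7 = 239.7→240, 255→255) → #F0F0FF

#1C1CFF, #3D3DFF, #4747FF, #5454FF, #F0F0FF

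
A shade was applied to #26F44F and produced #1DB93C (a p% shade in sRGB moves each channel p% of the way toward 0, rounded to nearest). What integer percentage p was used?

#26F44F is rgb(38, 244, 79); #1DB93C is rgb(29, 185, 60).
On the G channel (widest range): 185 ≈ 244 + (p/100)(0 − 244), so p ≈ 100×(185 − 244)/(0 − 244) = -5900/-244 = 24.18.
p = 24 reproduces all three channels after rounding.

24%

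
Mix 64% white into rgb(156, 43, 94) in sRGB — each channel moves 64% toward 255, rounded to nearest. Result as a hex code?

#DBB3C5

Lerp each channel 64% toward 255:
  R: 156 + 0.64×(255−156) = 156 + 63.36 = 219.36 → 219
  G: 43 + 135.68 = 178.68 → 179
  B: 94 + 0.64×(255−94) = 94 + 103.04 = 197.04 → 197
rgb(219, 179, 197) = #DBB3C5.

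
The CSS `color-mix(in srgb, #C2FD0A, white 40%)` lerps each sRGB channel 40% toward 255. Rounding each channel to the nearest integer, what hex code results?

#DAFE6C

#C2FD0A is rgb(194, 253, 10).
Lerp each channel 40% toward 255:
  R: 194 + 24.4 = 218.4 → 218
  G: 253 + 0.4×(255−253) = 253 + 0.8 = 253.8 → 254
  B: 10 + 0.4×(255−10) = 10 + 98 = 108 → 108
rgb(218, 254, 108) = #DAFE6C.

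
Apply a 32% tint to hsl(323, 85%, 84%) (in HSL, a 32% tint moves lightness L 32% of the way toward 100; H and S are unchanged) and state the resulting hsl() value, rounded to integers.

L moves 32% from 84 toward 100: 84 + 5.12 = 89.12 → 89.
H and S are unchanged.

hsl(323, 85%, 89%)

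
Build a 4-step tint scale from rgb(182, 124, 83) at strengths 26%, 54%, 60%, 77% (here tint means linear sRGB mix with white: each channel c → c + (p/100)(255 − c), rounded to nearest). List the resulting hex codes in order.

#C99E80, #DDC3B0, #E2CBBA, #EEE1D7

26%: (182 + 18.98 = 200.98→201, 124 + 34.06 = 158.06→158, 83 + 44.72 = 127.72→128) → #C99E80
54%: (182 + 39.42 = 221.42→221, 124 + 70.74 = 194.74→195, 83 + 92.88 = 175.88→176) → #DDC3B0
60%: (182 + 43.8 = 225.8→226, 124 + 78.6 = 202.6→203, 83 + 103.2 = 186.2→186) → #E2CBBA
77%: (182 + 56.21 = 238.21→238, 124 + 100.87 = 224.87→225, 83 + 132.44 = 215.44→215) → #EEE1D7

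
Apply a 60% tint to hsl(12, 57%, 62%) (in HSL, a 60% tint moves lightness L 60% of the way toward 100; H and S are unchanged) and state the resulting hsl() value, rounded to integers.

L moves 60% from 62 toward 100: 62 + 22.8 = 84.8 → 85.
H and S are unchanged.

hsl(12, 57%, 85%)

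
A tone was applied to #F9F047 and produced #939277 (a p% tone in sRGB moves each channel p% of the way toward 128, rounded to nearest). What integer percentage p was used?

#F9F047 is rgb(249, 240, 71); #939277 is rgb(147, 146, 119).
On the R channel (widest range): 147 ≈ 249 + (p/100)(128 − 249), so p ≈ 100×(147 − 249)/(128 − 249) = -10200/-121 = 84.30.
p = 84 reproduces all three channels after rounding.

84%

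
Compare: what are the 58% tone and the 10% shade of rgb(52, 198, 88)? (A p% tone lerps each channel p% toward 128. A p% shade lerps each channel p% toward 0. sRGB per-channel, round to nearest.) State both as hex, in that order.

#609D6F, #2FB24F

58% tone:
  R: 52 + 44.08 = 96.08 → 96
  G: 198 − 40.6 = 157.4 → 157
  B: 88 + 0.58×(128−88) = 88 + 23.2 = 111.2 → 111
  → #609D6F
10% shade:
  R: 52 + 0.1×(0−52) = 52 − 5.2 = 46.8 → 47
  G: 198 − 19.8 = 178.2 → 178
  B: 88 + 0.1×(0−88) = 88 − 8.8 = 79.2 → 79
  → #2FB24F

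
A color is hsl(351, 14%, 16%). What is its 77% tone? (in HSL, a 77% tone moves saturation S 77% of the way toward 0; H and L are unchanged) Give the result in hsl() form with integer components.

S moves 77% from 14 toward 0: 14 − 10.78 = 3.22 → 3.
H and L are unchanged.

hsl(351, 3%, 16%)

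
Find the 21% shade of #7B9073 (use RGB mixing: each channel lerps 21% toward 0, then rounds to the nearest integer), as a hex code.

#61725B

#7B9073 is rgb(123, 144, 115).
A 21% shade moves each channel 21% toward 0:
  R: 123 − 25.83 = 97.17 → 97
  G: 144 + 0.21×(0−144) = 144 − 30.24 = 113.76 → 114
  B: 115 + 0.21×(0−115) = 115 − 24.15 = 90.85 → 91
rgb(97, 114, 91) = #61725B.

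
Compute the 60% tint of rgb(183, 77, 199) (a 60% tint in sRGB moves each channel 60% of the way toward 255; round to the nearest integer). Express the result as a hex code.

Lerp each channel 60% toward 255:
  R: 183 + 0.6×(255−183) = 183 + 43.2 = 226.2 → 226
  G: 77 + 106.8 = 183.8 → 184
  B: 199 + 33.6 = 232.6 → 233
rgb(226, 184, 233) = #E2B8E9.

#E2B8E9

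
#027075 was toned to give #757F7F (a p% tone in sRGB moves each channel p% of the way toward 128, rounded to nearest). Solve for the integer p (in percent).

#027075 is rgb(2, 112, 117); #757F7F is rgb(117, 127, 127).
On the R channel (widest range): 117 ≈ 2 + (p/100)(128 − 2), so p ≈ 100×(117 − 2)/(128 − 2) = 11500/126 = 91.27.
p = 91 reproduces all three channels after rounding.

91%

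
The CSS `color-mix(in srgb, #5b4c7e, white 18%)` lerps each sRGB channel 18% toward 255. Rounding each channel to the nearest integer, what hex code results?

#796c95

#5b4c7e is rgb(91, 76, 126).
Lerp each channel 18% toward 255:
  R: 91 + 0.18×(255−91) = 91 + 29.52 = 120.52 → 121
  G: 76 + 0.18×(255−76) = 76 + 32.22 = 108.22 → 108
  B: 126 + 0.18×(255−126) = 126 + 23.22 = 149.22 → 149
rgb(121, 108, 149) = #796c95.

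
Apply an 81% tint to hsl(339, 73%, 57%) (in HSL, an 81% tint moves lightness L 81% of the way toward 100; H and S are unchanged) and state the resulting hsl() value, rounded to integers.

hsl(339, 73%, 92%)

L moves 81% from 57 toward 100: 57 + 34.83 = 91.83 → 92.
H and S are unchanged.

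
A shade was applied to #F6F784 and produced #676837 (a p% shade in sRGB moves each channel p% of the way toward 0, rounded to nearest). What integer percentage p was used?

#F6F784 is rgb(246, 247, 132); #676837 is rgb(103, 104, 55).
On the G channel (widest range): 104 ≈ 247 + (p/100)(0 − 247), so p ≈ 100×(104 − 247)/(0 − 247) = -14300/-247 = 57.89.
p = 58 reproduces all three channels after rounding.

58%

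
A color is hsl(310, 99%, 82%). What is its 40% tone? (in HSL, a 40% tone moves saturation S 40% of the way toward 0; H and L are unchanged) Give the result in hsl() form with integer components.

S moves 40% from 99 toward 0: 99 − 39.6 = 59.4 → 59.
H and L are unchanged.

hsl(310, 59%, 82%)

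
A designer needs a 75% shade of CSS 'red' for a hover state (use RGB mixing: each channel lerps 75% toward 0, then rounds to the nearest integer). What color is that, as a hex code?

#400000

CSS red is rgb(255, 0, 0).
Lerp each channel 75% toward 0:
  R: 255 − 191.25 = 63.75 → 64
  G: 0 + 0.75×(0−0) = 0 + 0 = 0 → 0
  B: 0 + 0.75×(0−0) = 0 + 0 = 0 → 0
rgb(64, 0, 0) = #400000.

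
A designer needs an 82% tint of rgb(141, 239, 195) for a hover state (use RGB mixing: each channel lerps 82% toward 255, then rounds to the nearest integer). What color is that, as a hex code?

#eafcf4

Per channel, c → c + 0.82(255 − c):
  R: 141 + 93.48 = 234.48 → 234
  G: 239 + 13.12 = 252.12 → 252
  B: 195 + 0.82×(255−195) = 195 + 49.2 = 244.2 → 244
rgb(234, 252, 244) = #eafcf4.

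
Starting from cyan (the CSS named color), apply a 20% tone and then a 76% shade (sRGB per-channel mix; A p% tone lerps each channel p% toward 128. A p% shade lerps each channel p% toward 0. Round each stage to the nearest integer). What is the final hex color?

#063737

CSS cyan is rgb(0, 255, 255).
A 20% tone moves each channel 20% toward 128:
  R: 0 + 0.2×(128−0) = 0 + 25.6 = 25.6 → 26
  G: 255 + 0.2×(128−255) = 255 − 25.4 = 229.6 → 230
  B: 255 − 25.4 = 229.6 → 230
After the tone: rgb(26, 230, 230) = #1ae6e6.
A 76% shade moves each channel 76% toward 0:
  R: 26 + 0.76×(0−26) = 26 − 19.76 = 6.24 → 6
  G: 230 + 0.76×(0−230) = 230 − 174.8 = 55.2 → 55
  B: 230 + 0.76×(0−230) = 230 − 174.8 = 55.2 → 55
rgb(6, 55, 55) = #063737.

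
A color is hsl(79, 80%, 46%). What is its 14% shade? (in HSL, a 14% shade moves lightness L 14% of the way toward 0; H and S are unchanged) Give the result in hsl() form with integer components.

L moves 14% from 46 toward 0: 46 − 6.44 = 39.56 → 40.
H and S are unchanged.

hsl(79, 80%, 40%)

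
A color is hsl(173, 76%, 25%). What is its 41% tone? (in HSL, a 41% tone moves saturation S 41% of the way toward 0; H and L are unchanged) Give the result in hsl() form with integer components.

hsl(173, 45%, 25%)

S moves 41% from 76 toward 0: 76 − 31.16 = 44.84 → 45.
H and L are unchanged.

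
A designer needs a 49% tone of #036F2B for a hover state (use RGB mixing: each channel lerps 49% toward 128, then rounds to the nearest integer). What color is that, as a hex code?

#407755

#036F2B is rgb(3, 111, 43).
Lerp each channel 49% toward 128:
  R: 3 + 0.49×(128−3) = 3 + 61.25 = 64.25 → 64
  G: 111 + 8.33 = 119.33 → 119
  B: 43 + 0.49×(128−43) = 43 + 41.65 = 84.65 → 85
rgb(64, 119, 85) = #407755.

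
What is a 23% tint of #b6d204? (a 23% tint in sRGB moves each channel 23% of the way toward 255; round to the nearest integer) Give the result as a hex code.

#c7dc3e

#b6d204 is rgb(182, 210, 4).
A 23% tint moves each channel 23% toward 255:
  R: 182 + 0.23×(255−182) = 182 + 16.79 = 198.79 → 199
  G: 210 + 0.23×(255−210) = 210 + 10.35 = 220.35 → 220
  B: 4 + 0.23×(255−4) = 4 + 57.73 = 61.73 → 62
rgb(199, 220, 62) = #c7dc3e.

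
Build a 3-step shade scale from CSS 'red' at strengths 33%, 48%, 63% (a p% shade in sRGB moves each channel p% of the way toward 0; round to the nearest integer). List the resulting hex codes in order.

CSS red is rgb(255, 0, 0).
33%: (255 − 84.15 = 170.85→171, 0→0, 0→0) → #AB0000
48%: (255 − 122.4 = 132.6→133, 0→0, 0→0) → #850000
63%: (255 − 160.65 = 94.35→94, 0→0, 0→0) → #5E0000

#AB0000, #850000, #5E0000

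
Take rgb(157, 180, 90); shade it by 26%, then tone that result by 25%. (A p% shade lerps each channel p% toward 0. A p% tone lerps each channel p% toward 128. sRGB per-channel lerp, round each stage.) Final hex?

#778452

Lerp each channel 26% toward 0:
  R: 157 + 0.26×(0−157) = 157 − 40.82 = 116.18 → 116
  G: 180 + 0.26×(0−180) = 180 − 46.8 = 133.2 → 133
  B: 90 + 0.26×(0−90) = 90 − 23.4 = 66.6 → 67
After the shade: rgb(116, 133, 67) = #748543.
A 25% tone moves each channel 25% toward 128:
  R: 116 + 0.25×(128−116) = 116 + 3 = 119 → 119
  G: 133 + 0.25×(128−133) = 133 − 1.25 = 131.75 → 132
  B: 67 + 0.25×(128−67) = 67 + 15.25 = 82.25 → 82
rgb(119, 132, 82) = #778452.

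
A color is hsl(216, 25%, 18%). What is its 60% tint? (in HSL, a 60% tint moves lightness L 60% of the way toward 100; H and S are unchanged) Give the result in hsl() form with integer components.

L moves 60% from 18 toward 100: 18 + 49.2 = 67.2 → 67.
H and S are unchanged.

hsl(216, 25%, 67%)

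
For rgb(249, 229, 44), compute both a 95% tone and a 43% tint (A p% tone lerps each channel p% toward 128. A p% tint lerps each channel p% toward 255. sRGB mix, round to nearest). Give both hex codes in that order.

#86857C, #FCF087

95% tone:
  R: 249 + 0.95×(128−249) = 249 − 114.95 = 134.05 → 134
  G: 229 + 0.95×(128−229) = 229 − 95.95 = 133.05 → 133
  B: 44 + 79.8 = 123.8 → 124
  → #86857C
43% tint:
  R: 249 + 2.58 = 251.58 → 252
  G: 229 + 0.43×(255−229) = 229 + 11.18 = 240.18 → 240
  B: 44 + 0.43×(255−44) = 44 + 90.73 = 134.73 → 135
  → #FCF087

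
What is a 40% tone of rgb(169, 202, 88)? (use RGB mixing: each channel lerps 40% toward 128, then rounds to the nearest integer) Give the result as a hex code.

Per channel, c → c + 0.4(128 − c):
  R: 169 + 0.4×(128−169) = 169 − 16.4 = 152.6 → 153
  G: 202 − 29.6 = 172.4 → 172
  B: 88 + 0.4×(128−88) = 88 + 16 = 104 → 104
rgb(153, 172, 104) = #99ac68.

#99ac68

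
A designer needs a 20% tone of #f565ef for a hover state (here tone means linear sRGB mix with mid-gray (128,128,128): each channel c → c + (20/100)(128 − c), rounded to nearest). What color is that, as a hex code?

#de6ad9

#f565ef is rgb(245, 101, 239).
A 20% tone moves each channel 20% toward 128:
  R: 245 − 23.4 = 221.6 → 222
  G: 101 + 0.2×(128−101) = 101 + 5.4 = 106.4 → 106
  B: 239 − 22.2 = 216.8 → 217
rgb(222, 106, 217) = #de6ad9.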